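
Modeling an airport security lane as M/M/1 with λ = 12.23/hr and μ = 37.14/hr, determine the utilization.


ρ = λ/μ = 12.23/37.14 = 0.3293

Final: 0.3293


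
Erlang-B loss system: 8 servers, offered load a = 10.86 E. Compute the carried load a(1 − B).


B(8,10.86) = 0.376815 (Erlang-B)
Carried load = a(1 − B) = 10.86·(1 − 0.376815) = 10.86·0.623185 = 6.7678 E

Final: 6.7678 Erlangs


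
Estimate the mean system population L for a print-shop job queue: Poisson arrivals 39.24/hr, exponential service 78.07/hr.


ρ = λ/μ = 39.24/78.07 = 0.5026
L = ρ/(1−ρ) = 0.5026/(1 − 0.5026) = 0.5026/0.4974 = 1.0106

Final: 1.0106


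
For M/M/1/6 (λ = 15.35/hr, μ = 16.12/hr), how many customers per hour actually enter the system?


ρ = 0.9522; P_K = (1−ρ)ρ^6/(1−ρ^7) = 0.122759
λ_eff = λ(1 − P_K) = 15.35·(1 − 0.122759) = 15.35·0.877241 = 13.4656 /hr

Final: 13.4656 /hr


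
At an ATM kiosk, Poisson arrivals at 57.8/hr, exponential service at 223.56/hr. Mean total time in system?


W = 1/(μ−λ) = 1/(223.56 − 57.8) = 1/165.76 = 0.006033 hr

Final: 0.006033 hr


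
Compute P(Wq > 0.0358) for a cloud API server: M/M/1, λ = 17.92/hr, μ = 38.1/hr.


ρ = 17.92/38.1 = 0.4703
P(Wq > t) = ρ·e^{−(μ−λ)t} = 0.4703·e^{−0.7224}
= 0.4703·0.485564 = 0.228381

Final: 0.228381


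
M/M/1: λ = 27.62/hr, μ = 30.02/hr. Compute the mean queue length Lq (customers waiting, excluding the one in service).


ρ = 27.62/30.02 = 0.9201
Lq = ρ²/(1−ρ) = 0.8465/0.07995 = 10.5883

Final: 10.5883


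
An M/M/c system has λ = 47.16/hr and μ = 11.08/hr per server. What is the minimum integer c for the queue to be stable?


Stability requires cμ > λ ⇔ c > λ/μ.
λ/μ = 47.16/11.08 = 4.2563
Minimum integer c = ⌊4.2563⌋ + 1 = 5
Check: 5·11.08 = 55.40 > 47.16, while 4·11.08 = 44.32 ≤ 47.16

Final: 5 servers


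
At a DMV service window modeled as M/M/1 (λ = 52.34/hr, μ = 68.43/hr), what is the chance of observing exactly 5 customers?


ρ = 52.34/68.43 = 0.7649
P_n = (1−ρ)·ρ^n = (1 − 0.7649)·0.7649^5 = 0.2351·0.261780 = 0.061552

Final: 0.061552


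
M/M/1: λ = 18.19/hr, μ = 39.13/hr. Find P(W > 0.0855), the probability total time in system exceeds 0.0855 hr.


W ~ Exponential(μ−λ) for M/M/1.
μ − λ = 39.13 − 18.19 = 20.9400
P(W > t) = e^{−(μ−λ)t} = e^{−1.7904} = 0.166898

Final: 0.166898


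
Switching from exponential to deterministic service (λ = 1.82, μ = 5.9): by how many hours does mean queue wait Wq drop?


ρ = 1.82/5.9 = 0.3085
Wq(M/M/1) = ρ/(μ−λ) = 0.3085/4.08 = 0.07561 hr
Wq(M/D/1) = ρ/(2(μ−λ)) = 0.03780 hr
Savings = 0.07561 − 0.03780 = 0.03780 hr

Final: 0.03780 hr


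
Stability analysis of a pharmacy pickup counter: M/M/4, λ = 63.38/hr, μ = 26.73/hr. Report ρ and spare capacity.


Total capacity cμ = 4·26.73 = 106.92/hr
ρ = λ/(cμ) = 63.38/106.92 = 0.5928
Stable ⇔ ρ < 1: YES
Spare capacity = cμ − λ = 106.92 − 63.38 = 43.54/hr

Final: ρ = 0.5928; stable; margin = 43.54/hr


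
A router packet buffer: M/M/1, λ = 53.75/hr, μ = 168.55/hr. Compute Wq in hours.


ρ = 53.75/168.55 = 0.3189
Wq = ρ/(μ−λ) = 0.3189/(168.55 − 53.75) = 0.3189/114.80 = 0.002778 hr

Final: 0.002778 hr


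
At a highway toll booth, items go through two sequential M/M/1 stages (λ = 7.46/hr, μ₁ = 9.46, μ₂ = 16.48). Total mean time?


Each node sees arrival rate λ = 7.46/hr (tandem ⇒ throughput preserved).
W₁ = 1/(μ₁−λ) = 1/(9.46−7.46) = 0.50000 hr
W₂ = 1/(μ₂−λ) = 1/(16.48−7.46) = 0.11086 hr
W_total = W₁ + W₂ = 0.50000 + 0.11086 = 0.61086 hr

Final: 0.61086 hr


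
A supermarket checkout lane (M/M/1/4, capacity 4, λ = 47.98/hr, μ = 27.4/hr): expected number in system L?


ρ = 47.98/27.4 = 1.7511
L = ρ[1 − (K+1)ρ^K + Kρ^(K+1)] / [(1−ρ)(1−ρ^(K+1))]
Numerator: 1.7511·(1 − 5·9.402400 + 4·16.464495) = 34.752191
Denominator: (-0.7511)·(-15.464495) = 11.615303
L = 34.752191/11.615303 = 2.9919

Final: 2.9919


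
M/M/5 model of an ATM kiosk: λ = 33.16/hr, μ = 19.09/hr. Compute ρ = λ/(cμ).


ρ = λ/(cμ) = 33.16/(5·19.09) = 33.16/95.45 = 0.3474

Final: 0.3474


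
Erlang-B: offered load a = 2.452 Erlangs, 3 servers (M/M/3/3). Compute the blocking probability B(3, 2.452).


B(c,a) = (a^c/c!) / Σ_{k=0}^{c} a^k/k!
a^3/3! = 2.457028
Σ terms (k=0..3): 1.00000 + 2.45200 + 3.00615 + 2.45703 = 8.915180
B = 2.457028/8.915180 = 0.275601

Final: 0.275601


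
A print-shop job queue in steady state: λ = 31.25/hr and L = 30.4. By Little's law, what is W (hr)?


W = L/λ = 30.4/31.25 = 0.9728 hr

Final: 0.9728 hr


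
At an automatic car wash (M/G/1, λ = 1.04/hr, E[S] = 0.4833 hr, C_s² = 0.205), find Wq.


ρ = λ·E[S] = 1.04·0.4833 = 0.5026
E[S²] = E[S]²(1+C_s²) = 0.4833²·(1+0.205) = 0.281463
Wq = λ·E[S²]/(2(1−ρ)) = 1.04·0.281463/(2·0.4974) = 0.29427 hr

Final: 0.29427 hr


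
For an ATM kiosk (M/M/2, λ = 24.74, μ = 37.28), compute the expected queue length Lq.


a = λ/μ = 0.6636; ρ = a/2 = 0.3318
P₀ = 0.501712
Lq = P₀·a^c·ρ / (c!·(1−ρ)²) = 0.501712·0.44040·0.3318/(2·0.44647)
= 0.08211

Final: 0.08211


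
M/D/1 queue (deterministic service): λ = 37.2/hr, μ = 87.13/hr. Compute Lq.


ρ = 37.2/87.13 = 0.4269
M/D/1: Lq = ρ²/(2(1−ρ)) = 0.1823/(2·0.5731) = 0.15905

Final: 0.15905


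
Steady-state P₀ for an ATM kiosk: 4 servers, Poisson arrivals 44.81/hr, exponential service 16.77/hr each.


a = λ/μ = 44.81/16.77 = 2.6720; ρ = a/c = 0.6680
Σ_{k=0}^{3} a^k/k! (terms k=0..3) = 1.00000 + 2.67203 + 3.56988 + 3.17961 = 10.42153
Tail: a^4/(4!(1−ρ)) = 50.97621/(24·0.3320) = 6.39778
P₀ = 1/(10.42153 + 6.39778) = 1/16.81931 = 0.059455

Final: 0.059455


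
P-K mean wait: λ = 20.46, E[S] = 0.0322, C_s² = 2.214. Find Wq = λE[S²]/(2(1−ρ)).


ρ = λ·E[S] = 20.46·0.0322 = 0.6588
E[S²] = E[S]²(1+C_s²) = 0.0322²·(1+2.214) = 0.003332
Wq = λ·E[S²]/(2(1−ρ)) = 20.46·0.003332/(2·0.3412) = 0.09992 hr

Final: 0.09992 hr


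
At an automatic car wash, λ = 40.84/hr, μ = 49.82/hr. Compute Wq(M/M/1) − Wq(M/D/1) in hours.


ρ = 40.84/49.82 = 0.8198
Wq(M/M/1) = ρ/(μ−λ) = 0.8198/8.98 = 0.09129 hr
Wq(M/D/1) = ρ/(2(μ−λ)) = 0.04564 hr
Savings = 0.09129 − 0.04564 = 0.04564 hr

Final: 0.04564 hr


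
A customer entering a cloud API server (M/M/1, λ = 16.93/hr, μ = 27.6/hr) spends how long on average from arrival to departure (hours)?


W = 1/(μ−λ) = 1/(27.6 − 16.93) = 1/10.67 = 0.09372 hr

Final: 0.09372 hr


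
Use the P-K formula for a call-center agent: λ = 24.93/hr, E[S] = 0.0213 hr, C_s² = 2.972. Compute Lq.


ρ = λ·E[S] = 24.93·0.0213 = 0.5310
Lq = ρ²(1+C_s²)/(2(1−ρ)) = 0.2820·(1+2.972)/(2·0.4690)
= 0.2820·3.9720/0.9380 = 1.19404

Final: 1.19404


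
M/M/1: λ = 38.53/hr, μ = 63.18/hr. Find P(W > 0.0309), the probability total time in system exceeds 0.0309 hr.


W ~ Exponential(μ−λ) for M/M/1.
μ − λ = 63.18 − 38.53 = 24.6500
P(W > t) = e^{−(μ−λ)t} = e^{−0.7617} = 0.466879

Final: 0.466879


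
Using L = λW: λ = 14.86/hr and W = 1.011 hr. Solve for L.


L = λW = 14.86·1.011 = 15.0235

Final: 15.0235


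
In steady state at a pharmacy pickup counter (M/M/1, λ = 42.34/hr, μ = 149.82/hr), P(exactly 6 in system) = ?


ρ = 42.34/149.82 = 0.2826
P_n = (1−ρ)·ρ^n = (1 − 0.2826)·0.2826^6 = 0.7174·0.0005094 = 0.0003655

Final: 0.0003655


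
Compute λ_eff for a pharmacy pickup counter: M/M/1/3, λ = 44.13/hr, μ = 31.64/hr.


ρ = 1.3948; P_K = (1−ρ)ρ^3/(1−ρ^4) = 0.384677
λ_eff = λ(1 − P_K) = 44.13·(1 − 0.384677) = 44.13·0.615323 = 27.1542 /hr

Final: 27.1542 /hr


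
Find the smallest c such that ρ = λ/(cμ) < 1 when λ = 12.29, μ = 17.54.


Stability requires cμ > λ ⇔ c > λ/μ.
λ/μ = 12.29/17.54 = 0.7007
Minimum integer c = ⌊0.7007⌋ + 1 = 1
Check: 1·17.54 = 17.54 > 12.29, while 0·17.54 = 0.00 ≤ 12.29

Final: 1 servers


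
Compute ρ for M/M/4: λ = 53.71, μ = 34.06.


ρ = λ/(cμ) = 53.71/(4·34.06) = 53.71/136.24 = 0.3942

Final: 0.3942


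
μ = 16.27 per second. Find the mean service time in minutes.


Mean service time = 1/μ = 1/16.27 second = 0.06146 second
In minutes: 0.06146 × 0.0166667 = 0.001024 min

Final: 0.001024 min


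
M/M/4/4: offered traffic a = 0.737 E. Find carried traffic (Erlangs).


B(4,0.737) = 0.005889 (Erlang-B)
Carried load = a(1 − B) = 0.737·(1 − 0.005889) = 0.737·0.994111 = 0.7327 E

Final: 0.7327 Erlangs


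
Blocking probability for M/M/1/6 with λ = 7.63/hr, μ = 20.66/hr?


ρ = λ/μ = 7.63/20.66 = 0.3693
P_K = (1−ρ)ρ^K/(1−ρ^(K+1)) = (0.6307·0.002537)/(1 − 0.0009370)
= 0.001600/0.999063 = 0.001602

Final: 0.001602


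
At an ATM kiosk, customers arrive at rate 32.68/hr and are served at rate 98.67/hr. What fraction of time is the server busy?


ρ = λ/μ = 32.68/98.67 = 0.3312

Final: 0.3312


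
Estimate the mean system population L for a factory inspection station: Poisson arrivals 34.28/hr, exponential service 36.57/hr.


ρ = λ/μ = 34.28/36.57 = 0.9374
L = ρ/(1−ρ) = 0.9374/(1 − 0.9374) = 0.9374/0.06262 = 14.9694

Final: 14.9694


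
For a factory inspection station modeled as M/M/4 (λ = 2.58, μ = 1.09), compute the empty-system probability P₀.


a = λ/μ = 2.58/1.09 = 2.3670; ρ = a/c = 0.5917
Σ_{k=0}^{3} a^k/k! (terms k=0..3) = 1.00000 + 2.36697 + 2.80128 + 2.21018 = 8.37844
Tail: a^4/(4!(1−ρ)) = 31.38866/(24·0.4083) = 3.20352
P₀ = 1/(8.37844 + 3.20352) = 1/11.58196 = 0.086341

Final: 0.086341


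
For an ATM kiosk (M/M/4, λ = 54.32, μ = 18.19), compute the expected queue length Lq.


a = λ/μ = 2.9863; ρ = a/4 = 0.7466
P₀ = 0.038524
Lq = P₀·a^c·ρ / (c!·(1−ρ)²) = 0.038524·79.52584·0.7466/(24·0.06423)
= 1.48373

Final: 1.48373


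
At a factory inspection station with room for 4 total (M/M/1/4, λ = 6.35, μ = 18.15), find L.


ρ = 6.35/18.15 = 0.3499
L = ρ[1 − (K+1)ρ^K + Kρ^(K+1)] / [(1−ρ)(1−ρ^(K+1))]
Numerator: 0.3499·(1 − 5·0.014983 + 4·0.005242) = 0.330989
Denominator: (0.6501)·(0.994758) = 0.646730
L = 0.330989/0.646730 = 0.5118

Final: 0.5118


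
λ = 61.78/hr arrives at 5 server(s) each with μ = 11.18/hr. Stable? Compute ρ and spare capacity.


Total capacity cμ = 5·11.18 = 55.90/hr
ρ = λ/(cμ) = 61.78/55.90 = 1.1052
Stable ⇔ ρ < 1: NO
Spare capacity = cμ − λ = 55.90 − 61.78 = -5.88/hr

Final: ρ = 1.1052; unstable; margin = -5.88/hr


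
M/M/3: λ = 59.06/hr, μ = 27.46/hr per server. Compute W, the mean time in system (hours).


a = 2.1508; ρ = 0.7169; P₀ = 0.088329
Lq = P₀·a^c·ρ/(c!(1−ρ)²) = 1.31036
Wq = Lq/λ = 1.31036/59.06 = 0.02219 hr
W = Wq + 1/μ = 0.02219 + 0.03642 = 0.05860 hr

Final: 0.05860 hr


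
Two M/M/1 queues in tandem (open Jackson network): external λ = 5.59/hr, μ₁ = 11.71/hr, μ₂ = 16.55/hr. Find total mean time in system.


Each node sees arrival rate λ = 5.59/hr (tandem ⇒ throughput preserved).
W₁ = 1/(μ₁−λ) = 1/(11.71−5.59) = 0.16340 hr
W₂ = 1/(μ₂−λ) = 1/(16.55−5.59) = 0.09124 hr
W_total = W₁ + W₂ = 0.16340 + 0.09124 = 0.25464 hr

Final: 0.25464 hr


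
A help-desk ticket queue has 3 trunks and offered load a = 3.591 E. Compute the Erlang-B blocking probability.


B(c,a) = (a^c/c!) / Σ_{k=0}^{c} a^k/k!
a^3/3! = 7.717826
Σ terms (k=0..3): 1.00000 + 3.59100 + 6.44764 + 7.71783 = 18.756466
B = 7.717826/18.756466 = 0.411475

Final: 0.411475


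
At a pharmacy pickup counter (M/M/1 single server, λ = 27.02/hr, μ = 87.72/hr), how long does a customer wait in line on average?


ρ = 27.02/87.72 = 0.3080
Wq = ρ/(μ−λ) = 0.3080/(87.72 − 27.02) = 0.3080/60.70 = 0.005075 hr

Final: 0.005075 hr


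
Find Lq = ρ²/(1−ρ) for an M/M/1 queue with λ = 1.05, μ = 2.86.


ρ = 1.05/2.86 = 0.3671
Lq = ρ²/(1−ρ) = 0.1348/0.6329 = 0.2130

Final: 0.2130


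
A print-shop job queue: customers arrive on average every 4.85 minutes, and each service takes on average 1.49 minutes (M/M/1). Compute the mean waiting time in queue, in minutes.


λ = 60/4.85 = 12.3711 /hr
μ = 60/1.49 = 40.2685 /hr
ρ = λ/μ = 12.3711/40.2685 = 0.3072
Wq = ρ/(μ−λ) = 0.3072/(40.2685−12.3711) = 0.01101 hr
In minutes: 0.01101·60 = 0.6607 min

Final: 0.6607 min


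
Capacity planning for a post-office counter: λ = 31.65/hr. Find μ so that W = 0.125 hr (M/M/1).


W = 1/(μ−λ) ⇒ μ − λ = 1/W = 1/0.125 = 8.0000
μ = λ + 1/W = 31.65 + 8.0000 = 39.6500 per hr

Final: 39.6500 /hr


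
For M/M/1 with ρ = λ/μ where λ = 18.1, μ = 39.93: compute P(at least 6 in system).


ρ = 18.1/39.93 = 0.4533
P(N ≥ n) = ρ^n = 0.4533^6 = 0.008675

Final: 0.008675


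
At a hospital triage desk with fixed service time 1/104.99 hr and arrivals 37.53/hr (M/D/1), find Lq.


ρ = 37.53/104.99 = 0.3575
M/D/1: Lq = ρ²/(2(1−ρ)) = 0.1278/(2·0.6425) = 0.09943

Final: 0.09943


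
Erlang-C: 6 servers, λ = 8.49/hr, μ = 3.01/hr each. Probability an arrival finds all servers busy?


a = λ/μ = 2.8206; ρ = a/6 = 0.4701
P₀ = 0.058881 (from M/M/c formula)
C(c,a) = [a^c/(c!(1−ρ))]·P₀ = [503.55530/(720·0.5299)]·0.058881
= 1.31984·0.058881 = 0.077714

Final: 0.077714


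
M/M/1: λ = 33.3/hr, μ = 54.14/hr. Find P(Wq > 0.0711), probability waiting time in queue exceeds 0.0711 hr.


ρ = 33.3/54.14 = 0.6151
P(Wq > t) = ρ·e^{−(μ−λ)t} = 0.6151·e^{−1.4817}
= 0.6151·0.227246 = 0.139772

Final: 0.139772


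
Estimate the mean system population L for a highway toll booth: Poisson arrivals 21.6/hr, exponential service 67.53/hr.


ρ = λ/μ = 21.6/67.53 = 0.3199
L = ρ/(1−ρ) = 0.3199/(1 − 0.3199) = 0.3199/0.6801 = 0.4703

Final: 0.4703


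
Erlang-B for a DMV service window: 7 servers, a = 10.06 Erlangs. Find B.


B(c,a) = (a^c/c!) / Σ_{k=0}^{c} a^k/k!
a^7/7! = 2068.975408
Σ terms (k=0..7): 1.00000 + 10.06000 + 50.60180 + 169.68470 + 426.75703 + 858.63514 + 1439.64492 + 2068.97541 = 5025.358992
B = 2068.975408/5025.358992 = 0.411707

Final: 0.411707


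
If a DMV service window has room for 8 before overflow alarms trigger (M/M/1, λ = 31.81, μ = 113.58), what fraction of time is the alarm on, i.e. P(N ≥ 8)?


ρ = 31.81/113.58 = 0.2801
P(N ≥ n) = ρ^n = 0.2801^8 = 0.00003785

Final: 0.00003785


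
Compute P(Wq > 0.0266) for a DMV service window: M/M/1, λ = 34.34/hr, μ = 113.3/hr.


ρ = 34.34/113.3 = 0.3031
P(Wq > t) = ρ·e^{−(μ−λ)t} = 0.3031·e^{−2.1003}
= 0.3031·0.122415 = 0.037103

Final: 0.037103


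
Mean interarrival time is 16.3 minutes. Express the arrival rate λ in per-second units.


λ = 1/(interarrival time) in consistent units.
1 second = 0.0166667 min, so λ = 0.0166667/16.3 = 0.001022 per second

Final: 0.001022 /sec


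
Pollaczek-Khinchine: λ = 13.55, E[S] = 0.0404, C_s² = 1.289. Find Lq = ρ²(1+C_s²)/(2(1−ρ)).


ρ = λ·E[S] = 13.55·0.0404 = 0.5474
Lq = ρ²(1+C_s²)/(2(1−ρ)) = 0.2997·(1+1.289)/(2·0.4526)
= 0.2997·2.2890/0.9052 = 0.75781

Final: 0.75781


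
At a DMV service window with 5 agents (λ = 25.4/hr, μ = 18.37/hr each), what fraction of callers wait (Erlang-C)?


a = λ/μ = 1.3827; ρ = a/5 = 0.2765
P₀ = 0.250646 (from M/M/c formula)
C(c,a) = [a^c/(c!(1−ρ))]·P₀ = [5.05386/(120·0.7235)]·0.250646
= 0.05821·0.250646 = 0.014591

Final: 0.014591


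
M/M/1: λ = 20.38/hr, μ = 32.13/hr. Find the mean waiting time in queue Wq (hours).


ρ = 20.38/32.13 = 0.6343
Wq = ρ/(μ−λ) = 0.6343/(32.13 − 20.38) = 0.6343/11.75 = 0.05398 hr

Final: 0.05398 hr


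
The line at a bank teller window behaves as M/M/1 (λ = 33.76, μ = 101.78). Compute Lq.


ρ = 33.76/101.78 = 0.3317
Lq = ρ²/(1−ρ) = 0.1100/0.6683 = 0.1646

Final: 0.1646


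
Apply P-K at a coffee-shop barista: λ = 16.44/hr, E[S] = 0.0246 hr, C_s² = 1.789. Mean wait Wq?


ρ = λ·E[S] = 16.44·0.0246 = 0.4044
E[S²] = E[S]²(1+C_s²) = 0.0246²·(1+1.789) = 0.001688
Wq = λ·E[S²]/(2(1−ρ)) = 16.44·0.001688/(2·0.5956) = 0.02329 hr

Final: 0.02329 hr


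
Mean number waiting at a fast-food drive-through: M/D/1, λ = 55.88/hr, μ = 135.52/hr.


ρ = 55.88/135.52 = 0.4123
M/D/1: Lq = ρ²/(2(1−ρ)) = 0.1700/(2·0.5877) = 0.14466

Final: 0.14466


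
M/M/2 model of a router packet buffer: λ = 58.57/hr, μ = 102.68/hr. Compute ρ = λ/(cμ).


ρ = λ/(cμ) = 58.57/(2·102.68) = 58.57/205.36 = 0.2852

Final: 0.2852


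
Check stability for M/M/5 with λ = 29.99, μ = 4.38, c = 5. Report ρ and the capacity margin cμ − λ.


Total capacity cμ = 5·4.38 = 21.90/hr
ρ = λ/(cμ) = 29.99/21.90 = 1.3694
Stable ⇔ ρ < 1: NO
Spare capacity = cμ − λ = 21.90 − 29.99 = -8.09/hr

Final: ρ = 1.3694; unstable; margin = -8.09/hr


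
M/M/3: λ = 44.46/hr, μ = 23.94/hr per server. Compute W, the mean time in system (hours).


a = 1.8571; ρ = 0.6190; P₀ = 0.135429
Lq = P₀·a^c·ρ/(c!(1−ρ)²) = 0.61671
Wq = Lq/λ = 0.61671/44.46 = 0.01387 hr
W = Wq + 1/μ = 0.01387 + 0.04177 = 0.05564 hr

Final: 0.05564 hr


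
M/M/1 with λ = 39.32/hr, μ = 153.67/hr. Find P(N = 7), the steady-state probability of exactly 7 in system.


ρ = 39.32/153.67 = 0.2559
P_n = (1−ρ)·ρ^n = (1 − 0.2559)·0.2559^7 = 0.7441·0.00007181 = 0.00005343

Final: 0.00005343


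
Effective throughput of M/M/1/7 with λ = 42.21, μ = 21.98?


ρ = 1.9204; P_K = (1−ρ)ρ^7/(1−ρ^8) = 0.481875
λ_eff = λ(1 − P_K) = 42.21·(1 − 0.481875) = 42.21·0.518125 = 21.8700 /hr

Final: 21.8700 /hr


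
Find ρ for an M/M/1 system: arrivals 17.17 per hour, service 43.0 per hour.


ρ = λ/μ = 17.17/43.0 = 0.3993

Final: 0.3993


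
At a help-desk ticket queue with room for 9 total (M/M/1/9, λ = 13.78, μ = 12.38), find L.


ρ = 13.78/12.38 = 1.1131
L = ρ[1 − (K+1)ρ^K + Kρ^(K+1)] / [(1−ρ)(1−ρ^(K+1))]
Numerator: 1.1131·(1 − 10·2.622752 + 9·2.919347) = 1.164964
Denominator: (-0.1131)·(-1.919347) = 0.217051
L = 1.164964/0.217051 = 5.3672

Final: 5.3672


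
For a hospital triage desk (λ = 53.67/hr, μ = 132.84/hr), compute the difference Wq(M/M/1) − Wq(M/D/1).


ρ = 53.67/132.84 = 0.4040
Wq(M/M/1) = ρ/(μ−λ) = 0.4040/79.17 = 0.005103 hr
Wq(M/D/1) = ρ/(2(μ−λ)) = 0.002552 hr
Savings = 0.005103 − 0.002552 = 0.002552 hr

Final: 0.002552 hr


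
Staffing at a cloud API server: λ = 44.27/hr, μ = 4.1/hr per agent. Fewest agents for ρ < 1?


Stability requires cμ > λ ⇔ c > λ/μ.
λ/μ = 44.27/4.1 = 10.7976
Minimum integer c = ⌊10.7976⌋ + 1 = 11
Check: 11·4.1 = 45.10 > 44.27, while 10·4.1 = 41.00 ≤ 44.27

Final: 11 servers


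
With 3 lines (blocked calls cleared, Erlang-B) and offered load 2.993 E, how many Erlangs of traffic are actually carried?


B(3,2.993) = 0.345314 (Erlang-B)
Carried load = a(1 − B) = 2.993·(1 − 0.345314) = 2.993·0.654686 = 1.9595 E

Final: 1.9595 Erlangs


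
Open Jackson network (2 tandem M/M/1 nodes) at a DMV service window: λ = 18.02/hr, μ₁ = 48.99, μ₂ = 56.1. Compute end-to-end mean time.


Each node sees arrival rate λ = 18.02/hr (tandem ⇒ throughput preserved).
W₁ = 1/(μ₁−λ) = 1/(48.99−18.02) = 0.03229 hr
W₂ = 1/(μ₂−λ) = 1/(56.1−18.02) = 0.02626 hr
W_total = W₁ + W₂ = 0.03229 + 0.02626 = 0.05855 hr

Final: 0.05855 hr


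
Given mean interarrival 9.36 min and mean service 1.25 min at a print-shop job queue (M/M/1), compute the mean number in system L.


λ = 60/9.36 = 6.4103 /hr
μ = 60/1.25 = 48.0000 /hr
ρ = λ/μ = 6.4103/48.0000 = 0.1335
L = ρ/(1−ρ) = 0.1335/0.8665 = 0.1541

Final: 0.1541


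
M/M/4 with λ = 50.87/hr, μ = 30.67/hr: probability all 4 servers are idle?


a = λ/μ = 50.87/30.67 = 1.6586; ρ = a/c = 0.4147
Σ_{k=0}^{3} a^k/k! (terms k=0..3) = 1.00000 + 1.65862 + 1.37552 + 0.76049 = 4.79463
Tail: a^4/(4!(1−ρ)) = 7.56819/(24·0.5853) = 0.53873
P₀ = 1/(4.79463 + 0.53873) = 1/5.33336 = 0.187499

Final: 0.187499


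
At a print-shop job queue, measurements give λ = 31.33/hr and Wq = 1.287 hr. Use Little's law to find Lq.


Lq = λWq = 31.33·1.287 = 40.3217

Final: 40.3217


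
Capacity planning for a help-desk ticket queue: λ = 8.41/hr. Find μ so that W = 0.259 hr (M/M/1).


W = 1/(μ−λ) ⇒ μ − λ = 1/W = 1/0.259 = 3.8610
μ = λ + 1/W = 8.41 + 3.8610 = 12.2710 per hr

Final: 12.2710 /hr


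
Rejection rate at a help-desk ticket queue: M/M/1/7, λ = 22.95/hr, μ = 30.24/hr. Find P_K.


ρ = λ/μ = 22.95/30.24 = 0.7589
P_K = (1−ρ)ρ^K/(1−ρ^(K+1)) = (0.2411·0.145013)/(1 − 0.110054)
= 0.034958/0.889946 = 0.039282

Final: 0.039282


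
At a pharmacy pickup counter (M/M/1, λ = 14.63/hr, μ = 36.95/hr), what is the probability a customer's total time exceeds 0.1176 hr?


W ~ Exponential(μ−λ) for M/M/1.
μ − λ = 36.95 − 14.63 = 22.3200
P(W > t) = e^{−(μ−λ)t} = e^{−2.6248} = 0.072452

Final: 0.072452


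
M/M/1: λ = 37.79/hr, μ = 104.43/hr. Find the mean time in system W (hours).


W = 1/(μ−λ) = 1/(104.43 − 37.79) = 1/66.64 = 0.01501 hr

Final: 0.01501 hr


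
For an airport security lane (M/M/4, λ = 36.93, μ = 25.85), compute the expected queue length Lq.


a = λ/μ = 1.4286; ρ = a/4 = 0.3572
P₀ = 0.237808
Lq = P₀·a^c·ρ / (c!·(1−ρ)²) = 0.237808·4.16558·0.3572/(24·0.41325)
= 0.03567

Final: 0.03567


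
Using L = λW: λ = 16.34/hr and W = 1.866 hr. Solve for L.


L = λW = 16.34·1.866 = 30.4904

Final: 30.4904


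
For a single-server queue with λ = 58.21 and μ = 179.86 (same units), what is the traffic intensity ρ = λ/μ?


ρ = λ/μ = 58.21/179.86 = 0.3236

Final: 0.3236


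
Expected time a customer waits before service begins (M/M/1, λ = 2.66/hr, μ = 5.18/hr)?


ρ = 2.66/5.18 = 0.5135
Wq = ρ/(μ−λ) = 0.5135/(5.18 − 2.66) = 0.5135/2.52 = 0.2038 hr

Final: 0.2038 hr


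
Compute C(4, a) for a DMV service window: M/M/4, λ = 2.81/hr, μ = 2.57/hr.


a = λ/μ = 1.0934; ρ = a/4 = 0.2733
P₀ = 0.334343 (from M/M/c formula)
C(c,a) = [a^c/(c!(1−ρ))]·P₀ = [1.42920/(24·0.7267)]·0.334343
= 0.08195·0.334343 = 0.027400

Final: 0.027400


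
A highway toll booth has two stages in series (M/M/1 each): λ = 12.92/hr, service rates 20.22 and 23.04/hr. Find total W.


Each node sees arrival rate λ = 12.92/hr (tandem ⇒ throughput preserved).
W₁ = 1/(μ₁−λ) = 1/(20.22−12.92) = 0.13699 hr
W₂ = 1/(μ₂−λ) = 1/(23.04−12.92) = 0.09881 hr
W_total = W₁ + W₂ = 0.13699 + 0.09881 = 0.23580 hr

Final: 0.23580 hr


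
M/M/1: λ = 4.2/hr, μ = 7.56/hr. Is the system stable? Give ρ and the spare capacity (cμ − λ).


Total capacity cμ = 1·7.56 = 7.56/hr
ρ = λ/(cμ) = 4.2/7.56 = 0.5556
Stable ⇔ ρ < 1: YES
Spare capacity = cμ − λ = 7.56 − 4.2 = 3.36/hr

Final: ρ = 0.5556; stable; margin = 3.36/hr


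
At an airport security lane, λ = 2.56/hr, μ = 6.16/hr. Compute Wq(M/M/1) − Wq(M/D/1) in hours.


ρ = 2.56/6.16 = 0.4156
Wq(M/M/1) = ρ/(μ−λ) = 0.4156/3.60 = 0.11544 hr
Wq(M/D/1) = ρ/(2(μ−λ)) = 0.05772 hr
Savings = 0.11544 − 0.05772 = 0.05772 hr

Final: 0.05772 hr


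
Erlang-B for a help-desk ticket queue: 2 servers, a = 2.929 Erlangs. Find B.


B(c,a) = (a^c/c!) / Σ_{k=0}^{c} a^k/k!
a^2/2! = 4.289520
Σ terms (k=0..2): 1.00000 + 2.92900 + 4.28952 = 8.218520
B = 4.289520/8.218520 = 0.521933

Final: 0.521933


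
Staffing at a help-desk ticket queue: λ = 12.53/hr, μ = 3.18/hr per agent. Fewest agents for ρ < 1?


Stability requires cμ > λ ⇔ c > λ/μ.
λ/μ = 12.53/3.18 = 3.9403
Minimum integer c = ⌊3.9403⌋ + 1 = 4
Check: 4·3.18 = 12.72 > 12.53, while 3·3.18 = 9.54 ≤ 12.53

Final: 4 servers


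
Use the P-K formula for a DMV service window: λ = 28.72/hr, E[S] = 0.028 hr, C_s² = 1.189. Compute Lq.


ρ = λ·E[S] = 28.72·0.028 = 0.8042
Lq = ρ²(1+C_s²)/(2(1−ρ)) = 0.6467·(1+1.189)/(2·0.1958)
= 0.6467·2.1890/0.3917 = 3.61409

Final: 3.61409


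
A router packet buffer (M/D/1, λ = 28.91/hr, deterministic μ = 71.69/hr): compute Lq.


ρ = 28.91/71.69 = 0.4033
M/D/1: Lq = ρ²/(2(1−ρ)) = 0.1626/(2·0.5967) = 0.13626

Final: 0.13626


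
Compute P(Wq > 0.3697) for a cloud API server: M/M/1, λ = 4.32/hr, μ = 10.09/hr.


ρ = 4.32/10.09 = 0.4281
P(Wq > t) = ρ·e^{−(μ−λ)t} = 0.4281·e^{−2.1332}
= 0.4281·0.118461 = 0.050719

Final: 0.050719


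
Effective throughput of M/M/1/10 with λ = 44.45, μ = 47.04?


ρ = 0.9449; P_K = (1−ρ)ρ^10/(1−ρ^11) = 0.067404
λ_eff = λ(1 − P_K) = 44.45·(1 − 0.067404) = 44.45·0.932596 = 41.4539 /hr

Final: 41.4539 /hr


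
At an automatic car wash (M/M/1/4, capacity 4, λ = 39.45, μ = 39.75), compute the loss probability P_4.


ρ = λ/μ = 39.45/39.75 = 0.9925
P_K = (1−ρ)ρ^K/(1−ρ^(K+1)) = (0.007547·0.970151)/(1 − 0.962829)
= 0.007322/0.037171 = 0.196981

Final: 0.196981


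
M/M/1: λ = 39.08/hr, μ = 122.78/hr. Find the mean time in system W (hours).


W = 1/(μ−λ) = 1/(122.78 − 39.08) = 1/83.70 = 0.01195 hr

Final: 0.01195 hr


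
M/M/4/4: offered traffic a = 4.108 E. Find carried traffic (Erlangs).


B(4,4.108) = 0.321000 (Erlang-B)
Carried load = a(1 − B) = 4.108·(1 − 0.321000) = 4.108·0.679000 = 2.7893 E

Final: 2.7893 Erlangs


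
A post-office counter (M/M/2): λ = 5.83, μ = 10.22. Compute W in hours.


a = 0.5705; ρ = 0.2852; P₀ = 0.556148
Lq = P₀·a^c·ρ/(c!(1−ρ)²) = 0.05052
Wq = Lq/λ = 0.05052/5.83 = 0.008665 hr
W = Wq + 1/μ = 0.008665 + 0.09785 = 0.10651 hr

Final: 0.10651 hr


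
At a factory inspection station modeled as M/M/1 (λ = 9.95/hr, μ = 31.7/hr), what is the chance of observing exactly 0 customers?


ρ = 9.95/31.7 = 0.3139
P_n = (1−ρ)·ρ^n = (1 − 0.3139)·0.3139^0 = 0.6861·1.000000 = 0.686120

Final: 0.686120


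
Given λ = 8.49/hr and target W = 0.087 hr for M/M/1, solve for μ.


W = 1/(μ−λ) ⇒ μ − λ = 1/W = 1/0.087 = 11.4943
μ = λ + 1/W = 8.49 + 11.4943 = 19.9843 per hr

Final: 19.9843 /hr


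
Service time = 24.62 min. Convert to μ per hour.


μ = 1/(service time) in consistent units.
1 hour = 60 min, so μ = 60/24.62 = 2.4370 per hour

Final: 2.4370 /hr


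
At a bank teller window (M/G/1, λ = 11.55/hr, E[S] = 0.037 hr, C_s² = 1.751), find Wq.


ρ = λ·E[S] = 11.55·0.037 = 0.4274
E[S²] = E[S]²(1+C_s²) = 0.037²·(1+1.751) = 0.003766
Wq = λ·E[S²]/(2(1−ρ)) = 11.55·0.003766/(2·0.5726) = 0.03798 hr

Final: 0.03798 hr


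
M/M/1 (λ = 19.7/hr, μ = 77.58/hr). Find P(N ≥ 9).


ρ = 19.7/77.58 = 0.2539
P(N ≥ n) = ρ^n = 0.2539^9 = 0.000004390

Final: 0.000004390


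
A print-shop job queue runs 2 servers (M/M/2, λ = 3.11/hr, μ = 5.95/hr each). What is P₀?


a = λ/μ = 3.11/5.95 = 0.5227; ρ = a/c = 0.2613
Σ_{k=0}^{1} a^k/k! (terms k=0..1) = 1.00000 + 0.52269 = 1.52269
Tail: a^2/(2!(1−ρ)) = 0.27320/(2·0.7387) = 0.18493
P₀ = 1/(1.52269 + 0.18493) = 1/1.70762 = 0.585610

Final: 0.585610


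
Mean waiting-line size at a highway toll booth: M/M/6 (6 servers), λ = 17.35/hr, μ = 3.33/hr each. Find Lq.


a = λ/μ = 5.2102; ρ = a/6 = 0.8684
P₀ = 0.003153
Lq = P₀·a^c·ρ / (c!·(1−ρ)²) = 0.003153·20004.67378·0.8684/(720·0.01733)
= 4.39077

Final: 4.39077


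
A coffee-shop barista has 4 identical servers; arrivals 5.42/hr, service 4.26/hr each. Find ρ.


ρ = λ/(cμ) = 5.42/(4·4.26) = 5.42/17.04 = 0.3181

Final: 0.3181


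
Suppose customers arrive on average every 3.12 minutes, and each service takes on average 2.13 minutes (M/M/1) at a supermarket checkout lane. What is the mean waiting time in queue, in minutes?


λ = 60/3.12 = 19.2308 /hr
μ = 60/2.13 = 28.1690 /hr
ρ = λ/μ = 19.2308/28.1690 = 0.6827
Wq = ρ/(μ−λ) = 0.6827/(28.1690−19.2308) = 0.07638 hr
In minutes: 0.07638·60 = 4.583 min

Final: 4.583 min


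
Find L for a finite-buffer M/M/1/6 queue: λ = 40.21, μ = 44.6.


ρ = 40.21/44.6 = 0.9016
L = ρ[1 − (K+1)ρ^K + Kρ^(K+1)] / [(1−ρ)(1−ρ^(K+1))]
Numerator: 0.9016·(1 − 7·0.537026 + 6·0.484166) = 0.131463
Denominator: (0.09843)·(0.515834) = 0.050774
L = 0.131463/0.050774 = 2.5892

Final: 2.5892


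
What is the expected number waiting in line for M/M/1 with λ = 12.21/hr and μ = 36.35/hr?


ρ = 12.21/36.35 = 0.3359
Lq = ρ²/(1−ρ) = 0.1128/0.6641 = 0.1699

Final: 0.1699


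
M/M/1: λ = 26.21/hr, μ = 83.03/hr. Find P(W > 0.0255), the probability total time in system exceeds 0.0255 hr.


W ~ Exponential(μ−λ) for M/M/1.
μ − λ = 83.03 − 26.21 = 56.8200
P(W > t) = e^{−(μ−λ)t} = e^{−1.4489} = 0.234826

Final: 0.234826


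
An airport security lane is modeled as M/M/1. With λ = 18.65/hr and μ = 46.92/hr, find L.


ρ = λ/μ = 18.65/46.92 = 0.3975
L = ρ/(1−ρ) = 0.3975/(1 − 0.3975) = 0.3975/0.6025 = 0.6597

Final: 0.6597


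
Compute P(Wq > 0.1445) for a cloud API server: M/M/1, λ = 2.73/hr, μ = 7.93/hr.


ρ = 2.73/7.93 = 0.3443
P(Wq > t) = ρ·e^{−(μ−λ)t} = 0.3443·e^{−0.7514}
= 0.3443·0.471706 = 0.162390

Final: 0.162390


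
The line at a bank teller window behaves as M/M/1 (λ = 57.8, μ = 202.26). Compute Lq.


ρ = 57.8/202.26 = 0.2858
Lq = ρ²/(1−ρ) = 0.08166/0.7142 = 0.1143

Final: 0.1143


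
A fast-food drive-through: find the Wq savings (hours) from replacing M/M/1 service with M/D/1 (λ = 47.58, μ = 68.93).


ρ = 47.58/68.93 = 0.6903
Wq(M/M/1) = ρ/(μ−λ) = 0.6903/21.35 = 0.03233 hr
Wq(M/D/1) = ρ/(2(μ−λ)) = 0.01617 hr
Savings = 0.03233 − 0.01617 = 0.01617 hr

Final: 0.01617 hr


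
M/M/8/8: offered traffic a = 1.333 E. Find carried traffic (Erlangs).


B(8,1.333) = 0.00006519 (Erlang-B)
Carried load = a(1 − B) = 1.333·(1 − 0.00006519) = 1.333·0.999935 = 1.3329 E

Final: 1.3329 Erlangs


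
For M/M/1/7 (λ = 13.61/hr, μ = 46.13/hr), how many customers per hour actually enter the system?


ρ = 0.2950; P_K = (1−ρ)ρ^7/(1−ρ^8) = 0.0001372
λ_eff = λ(1 − P_K) = 13.61·(1 − 0.0001372) = 13.61·0.999863 = 13.6081 /hr

Final: 13.6081 /hr


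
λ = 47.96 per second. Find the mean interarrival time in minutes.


Mean interarrival time = 1/λ = 1/47.96 second = 0.02085 second
In minutes: 0.02085 × 0.0166667 = 0.0003475 min

Final: 0.0003475 min


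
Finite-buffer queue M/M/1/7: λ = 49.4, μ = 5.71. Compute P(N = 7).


ρ = λ/μ = 49.4/5.71 = 8.6515
P_K = (1−ρ)ρ^K/(1−ρ^(K+1)) = (-7.6515·3627737.753928)/(1 − 31385331.881618)
= -27757594.127690/-31385330.881618 = 0.884413

Final: 0.884413


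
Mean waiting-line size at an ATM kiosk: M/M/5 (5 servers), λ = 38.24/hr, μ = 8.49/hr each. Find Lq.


a = λ/μ = 4.5041; ρ = a/5 = 0.9008
P₀ = 0.004907
Lq = P₀·a^c·ρ / (c!·(1−ρ)²) = 0.004907·1853.74916·0.9008/(120·0.009836)
= 6.94257

Final: 6.94257


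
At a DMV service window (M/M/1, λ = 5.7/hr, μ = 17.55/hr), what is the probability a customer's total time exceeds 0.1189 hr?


W ~ Exponential(μ−λ) for M/M/1.
μ − λ = 17.55 − 5.7 = 11.8500
P(W > t) = e^{−(μ−λ)t} = e^{−1.4090} = 0.244396

Final: 0.244396


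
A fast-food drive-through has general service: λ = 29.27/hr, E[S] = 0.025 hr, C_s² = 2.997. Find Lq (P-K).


ρ = λ·E[S] = 29.27·0.025 = 0.7318
Lq = ρ²(1+C_s²)/(2(1−ρ)) = 0.5355·(1+2.997)/(2·0.2682)
= 0.5355·3.9970/0.5365 = 3.98924

Final: 3.98924


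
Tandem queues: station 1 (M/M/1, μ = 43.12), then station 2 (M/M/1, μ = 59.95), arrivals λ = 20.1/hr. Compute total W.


Each node sees arrival rate λ = 20.1/hr (tandem ⇒ throughput preserved).
W₁ = 1/(μ₁−λ) = 1/(43.12−20.1) = 0.04344 hr
W₂ = 1/(μ₂−λ) = 1/(59.95−20.1) = 0.02509 hr
W_total = W₁ + W₂ = 0.04344 + 0.02509 = 0.06853 hr

Final: 0.06853 hr


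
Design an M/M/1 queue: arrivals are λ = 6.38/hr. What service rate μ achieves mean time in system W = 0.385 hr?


W = 1/(μ−λ) ⇒ μ − λ = 1/W = 1/0.385 = 2.5974
μ = λ + 1/W = 6.38 + 2.5974 = 8.9774 per hr

Final: 8.9774 /hr


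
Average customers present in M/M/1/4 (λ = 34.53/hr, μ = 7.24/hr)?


ρ = 34.53/7.24 = 4.7693
L = ρ[1 − (K+1)ρ^K + Kρ^(K+1)] / [(1−ρ)(1−ρ^(K+1))]
Numerator: 4.7693·(1 − 5·517.406701 + 4·2467.686929) = 34743.257160
Denominator: (-3.7693)·(-2466.686929) = 9297.774351
L = 34743.257160/9297.774351 = 3.7367

Final: 3.7367


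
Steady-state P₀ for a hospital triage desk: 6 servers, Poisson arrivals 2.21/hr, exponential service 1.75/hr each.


a = λ/μ = 2.21/1.75 = 1.2629; ρ = a/c = 0.2105
Σ_{k=0}^{5} a^k/k! (terms k=0..5) = 1.00000 + 1.26286 + 0.79740 + 0.33567 + 0.10598 + 0.02677 = 3.52867
Tail: a^6/(6!(1−ρ)) = 4.05626/(720·0.7895) = 0.007136
P₀ = 1/(3.52867 + 0.007136) = 1/3.53581 = 0.282821

Final: 0.282821


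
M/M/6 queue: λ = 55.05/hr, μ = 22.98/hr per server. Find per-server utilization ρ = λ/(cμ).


ρ = λ/(cμ) = 55.05/(6·22.98) = 55.05/137.88 = 0.3993

Final: 0.3993


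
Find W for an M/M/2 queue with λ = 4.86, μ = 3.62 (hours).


a = 1.3425; ρ = 0.6713; P₀ = 0.196694
Lq = P₀·a^c·ρ/(c!(1−ρ)²) = 1.10113
Wq = Lq/λ = 1.10113/4.86 = 0.22657 hr
W = Wq + 1/μ = 0.22657 + 0.27624 = 0.50281 hr

Final: 0.50281 hr


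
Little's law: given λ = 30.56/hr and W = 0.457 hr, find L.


L = λW = 30.56·0.457 = 13.9659

Final: 13.9659


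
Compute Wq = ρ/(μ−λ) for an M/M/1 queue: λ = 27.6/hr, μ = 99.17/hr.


ρ = 27.6/99.17 = 0.2783
Wq = ρ/(μ−λ) = 0.2783/(99.17 − 27.6) = 0.2783/71.57 = 0.003889 hr

Final: 0.003889 hr


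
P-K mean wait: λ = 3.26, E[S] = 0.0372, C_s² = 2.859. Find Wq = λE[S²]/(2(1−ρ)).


ρ = λ·E[S] = 3.26·0.0372 = 0.1213
E[S²] = E[S]²(1+C_s²) = 0.0372²·(1+2.859) = 0.005340
Wq = λ·E[S²]/(2(1−ρ)) = 3.26·0.005340/(2·0.8787) = 0.009906 hr

Final: 0.009906 hr


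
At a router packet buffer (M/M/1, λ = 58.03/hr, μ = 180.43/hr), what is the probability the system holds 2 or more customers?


ρ = 58.03/180.43 = 0.3216
P(N ≥ n) = ρ^n = 0.3216^2 = 0.103440

Final: 0.103440


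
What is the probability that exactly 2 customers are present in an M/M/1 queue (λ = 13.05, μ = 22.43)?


ρ = 13.05/22.43 = 0.5818
P_n = (1−ρ)·ρ^n = (1 − 0.5818)·0.5818^2 = 0.4182·0.338503 = 0.141559

Final: 0.141559


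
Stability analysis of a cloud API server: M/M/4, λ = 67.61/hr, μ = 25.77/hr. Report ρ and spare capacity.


Total capacity cμ = 4·25.77 = 103.08/hr
ρ = λ/(cμ) = 67.61/103.08 = 0.6559
Stable ⇔ ρ < 1: YES
Spare capacity = cμ − λ = 103.08 − 67.61 = 35.47/hr

Final: ρ = 0.6559; stable; margin = 35.47/hr


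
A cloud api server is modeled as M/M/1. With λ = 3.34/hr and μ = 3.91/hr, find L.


ρ = λ/μ = 3.34/3.91 = 0.8542
L = ρ/(1−ρ) = 0.8542/(1 − 0.8542) = 0.8542/0.1458 = 5.8596

Final: 5.8596


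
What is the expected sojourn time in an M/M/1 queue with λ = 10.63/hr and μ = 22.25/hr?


W = 1/(μ−λ) = 1/(22.25 − 10.63) = 1/11.62 = 0.08606 hr

Final: 0.08606 hr


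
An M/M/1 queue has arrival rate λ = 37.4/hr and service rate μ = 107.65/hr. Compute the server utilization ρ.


ρ = λ/μ = 37.4/107.65 = 0.3474

Final: 0.3474


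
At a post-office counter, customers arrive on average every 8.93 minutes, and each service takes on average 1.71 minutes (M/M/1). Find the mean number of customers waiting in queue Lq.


λ = 60/8.93 = 6.7189 /hr
μ = 60/1.71 = 35.0877 /hr
ρ = λ/μ = 6.7189/35.0877 = 0.1915
Lq = ρ²/(1−ρ) = 0.03667/0.8085 = 0.04535

Final: 0.04535


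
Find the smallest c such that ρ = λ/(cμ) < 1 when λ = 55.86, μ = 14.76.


Stability requires cμ > λ ⇔ c > λ/μ.
λ/μ = 55.86/14.76 = 3.7846
Minimum integer c = ⌊3.7846⌋ + 1 = 4
Check: 4·14.76 = 59.04 > 55.86, while 3·14.76 = 44.28 ≤ 55.86

Final: 4 servers


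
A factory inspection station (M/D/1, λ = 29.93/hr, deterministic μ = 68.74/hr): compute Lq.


ρ = 29.93/68.74 = 0.4354
M/D/1: Lq = ρ²/(2(1−ρ)) = 0.1896/(2·0.5646) = 0.16789

Final: 0.16789


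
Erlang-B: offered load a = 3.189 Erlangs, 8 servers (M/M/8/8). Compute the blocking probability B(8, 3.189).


B(c,a) = (a^c/c!) / Σ_{k=0}^{c} a^k/k!
a^8/8! = 0.265287
Σ terms (k=0..8): 1.00000 + 3.18900 + 5.08486 + 5.40521 + 4.30930 + 2.74847 + 1.46081 + 0.66550 + 0.26529 = 24.128445
B = 0.265287/24.128445 = 0.010995

Final: 0.010995


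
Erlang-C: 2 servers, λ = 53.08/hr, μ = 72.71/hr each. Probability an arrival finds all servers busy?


a = λ/μ = 0.7300; ρ = a/2 = 0.3650
P₀ = 0.465189 (from M/M/c formula)
C(c,a) = [a^c/(c!(1−ρ))]·P₀ = [0.53293/(2·0.6350)]·0.465189
= 0.41964·0.465189 = 0.195212

Final: 0.195212


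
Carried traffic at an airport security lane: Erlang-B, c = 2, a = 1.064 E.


B(2,1.064) = 0.215223 (Erlang-B)
Carried load = a(1 − B) = 1.064·(1 − 0.215223) = 1.064·0.784777 = 0.8350 E

Final: 0.8350 Erlangs


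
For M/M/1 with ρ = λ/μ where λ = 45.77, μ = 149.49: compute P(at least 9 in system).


ρ = 45.77/149.49 = 0.3062
P(N ≥ n) = ρ^n = 0.3062^9 = 0.00002364

Final: 0.00002364


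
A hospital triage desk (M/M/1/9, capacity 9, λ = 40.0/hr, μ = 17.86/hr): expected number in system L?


ρ = 40.0/17.86 = 2.2396
L = ρ[1 − (K+1)ρ^K + Kρ^(K+1)] / [(1−ρ)(1−ρ^(K+1))]
Numerator: 2.2396·(1 − 10·1417.773423 + 9·3175.304419) = 32253.091913
Denominator: (-1.2396)·(-3174.304419) = 3934.999991
L = 32253.091913/3934.999991 = 8.1965

Final: 8.1965


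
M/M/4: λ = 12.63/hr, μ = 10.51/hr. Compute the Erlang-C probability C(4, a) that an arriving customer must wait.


a = λ/μ = 1.2017; ρ = a/4 = 0.3004
P₀ = 0.299651 (from M/M/c formula)
C(c,a) = [a^c/(c!(1−ρ))]·P₀ = [2.08546/(24·0.6996)]·0.299651
= 0.12421·0.299651 = 0.037220

Final: 0.037220


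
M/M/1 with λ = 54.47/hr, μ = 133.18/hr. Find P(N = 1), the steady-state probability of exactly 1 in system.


ρ = 54.47/133.18 = 0.4090
P_n = (1−ρ)·ρ^n = (1 − 0.4090)·0.4090^1 = 0.5910·0.408995 = 0.241718

Final: 0.241718


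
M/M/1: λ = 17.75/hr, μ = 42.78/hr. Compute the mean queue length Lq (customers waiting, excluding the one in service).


ρ = 17.75/42.78 = 0.4149
Lq = ρ²/(1−ρ) = 0.1722/0.5851 = 0.2942

Final: 0.2942


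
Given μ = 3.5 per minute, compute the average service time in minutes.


Mean service time = 1/μ = 1/3.5 minute = 0.28571 minute
In minutes: 0.28571 × 1 = 0.2857 min

Final: 0.2857 min


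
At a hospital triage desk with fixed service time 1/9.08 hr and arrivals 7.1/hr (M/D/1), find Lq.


ρ = 7.1/9.08 = 0.7819
M/D/1: Lq = ρ²/(2(1−ρ)) = 0.6114/(2·0.2181) = 1.40196

Final: 1.40196


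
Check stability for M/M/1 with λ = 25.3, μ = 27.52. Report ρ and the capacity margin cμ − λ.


Total capacity cμ = 1·27.52 = 27.52/hr
ρ = λ/(cμ) = 25.3/27.52 = 0.9193
Stable ⇔ ρ < 1: YES
Spare capacity = cμ − λ = 27.52 − 25.3 = 2.22/hr

Final: ρ = 0.9193; stable; margin = 2.22/hr


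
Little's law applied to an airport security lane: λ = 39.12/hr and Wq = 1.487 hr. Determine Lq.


Lq = λWq = 39.12·1.487 = 58.1714

Final: 58.1714


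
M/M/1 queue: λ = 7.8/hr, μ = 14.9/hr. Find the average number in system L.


ρ = λ/μ = 7.8/14.9 = 0.5235
L = ρ/(1−ρ) = 0.5235/(1 − 0.5235) = 0.5235/0.4765 = 1.0986

Final: 1.0986


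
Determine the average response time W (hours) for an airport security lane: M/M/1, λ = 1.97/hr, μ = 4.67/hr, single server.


W = 1/(μ−λ) = 1/(4.67 − 1.97) = 1/2.70 = 0.3704 hr

Final: 0.3704 hr
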